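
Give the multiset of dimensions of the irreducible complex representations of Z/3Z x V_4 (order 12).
Dimensions: 1, 1, 1, 1, 1, 1, 1, 1, 1, 1, 1, 1

Proof sketch: There are 12 irreducibles (= number of conjugacy classes). Their dimensions d_i satisfy sum d_i^2 = |G| = 12: 1 + 1 + 1 + 1 + 1 + 1 + 1 + 1 + 1 + 1 + 1 + 1 = 12. (For the product with Z/3Z: each of the 3 1-dim characters of Z/3Z tensors with each irrep of V_4, giving 3 copies of each V_4-dimension.)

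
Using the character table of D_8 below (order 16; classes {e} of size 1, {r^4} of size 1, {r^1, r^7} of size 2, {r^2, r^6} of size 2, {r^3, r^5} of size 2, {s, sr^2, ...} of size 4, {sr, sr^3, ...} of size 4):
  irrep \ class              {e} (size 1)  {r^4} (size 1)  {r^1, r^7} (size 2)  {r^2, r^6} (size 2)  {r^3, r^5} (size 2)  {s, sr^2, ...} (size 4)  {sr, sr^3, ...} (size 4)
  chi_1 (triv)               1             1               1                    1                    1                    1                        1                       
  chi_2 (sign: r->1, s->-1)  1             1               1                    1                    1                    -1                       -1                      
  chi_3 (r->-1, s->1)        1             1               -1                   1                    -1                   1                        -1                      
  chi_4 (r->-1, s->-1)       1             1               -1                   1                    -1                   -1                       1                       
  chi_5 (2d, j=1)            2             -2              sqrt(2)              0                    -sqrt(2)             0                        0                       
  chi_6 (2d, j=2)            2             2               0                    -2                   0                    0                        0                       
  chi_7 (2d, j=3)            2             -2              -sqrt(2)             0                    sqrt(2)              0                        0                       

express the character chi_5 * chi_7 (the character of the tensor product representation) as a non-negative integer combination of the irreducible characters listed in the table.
chi_5 tensor chi_7 = chi_3 + chi_4 + chi_6 (all other irreducibles have multiplicity 0).

Proof sketch: The character of a tensor product is the pointwise product (chi_5 * chi_7)(C) = chi_5(C) * chi_7(C):
  {e}: (2)*(2), {r^4}: (-2)*(-2), {r^1, r^7}: (sqrt(2))*(-sqrt(2)), {r^2, r^6}: (0)*(0), {r^3, r^5}: (-sqrt(2))*(sqrt(2)), {s, sr^2, ...}: (0)*(0), {sr, sr^3, ...}: (0)*(0)
so (chi_5 * chi_7) takes values
  {e} -> 4, {r^4} -> 4, {r^1, r^7} -> -2, {r^2, r^6} -> 0, {r^3, r^5} -> -2, {s, sr^2, ...} -> 0, {sr, sr^3, ...} -> 0.
Now take the inner product of this character with each irreducible chi from the table, <chi_5*chi_7, chi> = (1/16) sum_C |C| (chi_5*chi_7)(C) conj(chi(C)):
  <chi_5*chi_7, chi_1> = (1/16)[1*(4)*conj(1) + 1*(4)*conj(1) + 2*(-2)*conj(1) + 2*(0)*conj(1) + 2*(-2)*conj(1) + 4*(0)*conj(1) + 4*(0)*conj(1)]
      = (1/16)[(4) + (4) + (-4) + (0) + (-4) + (0) + (0)] = 0/16 = 0
  <chi_5*chi_7, chi_2> = (1/16)[1*(4)*conj(1) + 1*(4)*conj(1) + 2*(-2)*conj(1) + 2*(0)*conj(1) + 2*(-2)*conj(1) + 4*(0)*conj(-1) + 4*(0)*conj(-1)]
      = (1/16)[(4) + (4) + (-4) + (0) + (-4) + (0) + (0)] = 0/16 = 0
  <chi_5*chi_7, chi_3> = (1/16)[1*(4)*conj(1) + 1*(4)*conj(1) + 2*(-2)*conj(-1) + 2*(0)*conj(1) + 2*(-2)*conj(-1) + 4*(0)*conj(1) + 4*(0)*conj(-1)]
      = (1/16)[(4) + (4) + (4) + (0) + (4) + (0) + (0)] = 16/16 = 1
  <chi_5*chi_7, chi_4> = (1/16)[1*(4)*conj(1) + 1*(4)*conj(1) + 2*(-2)*conj(-1) + 2*(0)*conj(1) + 2*(-2)*conj(-1) + 4*(0)*conj(-1) + 4*(0)*conj(1)]
      = (1/16)[(4) + (4) + (4) + (0) + (4) + (0) + (0)] = 16/16 = 1
  <chi_5*chi_7, chi_5> = (1/16)[1*(4)*conj(2) + 1*(4)*conj(-2) + 2*(-2)*conj(sqrt(2)) + 2*(0)*conj(0) + 2*(-2)*conj(-sqrt(2)) + 4*(0)*conj(0) + 4*(0)*conj(0)]
      = (1/16)[(8) + (-8) + (-4*sqrt(2)) + (0) + (4*sqrt(2)) + (0) + (0)] = 0/16 = 0
  <chi_5*chi_7, chi_6> = (1/16)[1*(4)*conj(2) + 1*(4)*conj(2) + 2*(-2)*conj(0) + 2*(0)*conj(-2) + 2*(-2)*conj(0) + 4*(0)*conj(0) + 4*(0)*conj(0)]
      = (1/16)[(8) + (8) + (0) + (0) + (0) + (0) + (0)] = 16/16 = 1
  <chi_5*chi_7, chi_7> = (1/16)[1*(4)*conj(2) + 1*(4)*conj(-2) + 2*(-2)*conj(-sqrt(2)) + 2*(0)*conj(0) + 2*(-2)*conj(sqrt(2)) + 4*(0)*conj(0) + 4*(0)*conj(0)]
      = (1/16)[(8) + (-8) + (4*sqrt(2)) + (0) + (-4*sqrt(2)) + (0) + (0)] = 0/16 = 0
Hence the multiplicities are chi_3: 1, chi_4: 1, chi_6: 1. Dimension check: dim(chi_5)*dim(chi_7) = 2*2 = 4 and sum (mult * dim) = 1*1 + 1*1 + 1*2 = 4.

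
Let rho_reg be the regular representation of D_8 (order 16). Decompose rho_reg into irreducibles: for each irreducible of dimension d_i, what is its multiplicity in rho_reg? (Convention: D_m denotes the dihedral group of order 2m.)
Each irreducible V_i of dimension d_i appears with multiplicity d_i, i.e. rho_reg = (direct sum over all irreducibles V_i) d_i V_i. The irreducible dimensions for D_8 are 1, 1, 1, 1, 2, 2, 2: 4 irreducibles of dimension 1, each with multiplicity 1; 3 irreducibles of dimension 2, each with multiplicity 2. Total dimension 4*1*1 + 3*2*2 = 16 = |G|.

Details: General theorem: in the regular representation of a finite group G, each irreducible appears with multiplicity equal to its dimension. Check: dim(rho_reg) = sum d_i^2 = 1 + 1 + 1 + 1 + 4 + 4 + 4 = 16 = |G|.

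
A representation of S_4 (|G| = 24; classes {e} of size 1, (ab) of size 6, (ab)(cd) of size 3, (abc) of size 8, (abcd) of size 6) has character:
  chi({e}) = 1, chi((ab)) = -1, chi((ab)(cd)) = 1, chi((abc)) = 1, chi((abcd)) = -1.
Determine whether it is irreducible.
Irreducible: <chi, chi> = 1.

Derivation: <chi, chi> = (1/|G|) sum_C |C| * |chi(C)|^2 = (1/24)[1*|1|^2 + 6*|-1|^2 + 3*|1|^2 + 8*|1|^2 + 6*|-1|^2]
  = (1/24)[(1) + (6) + (3) + (8) + (6)] = 24/24 = 1.
A character is irreducible iff <chi, chi> = 1, so this representation is irreducible.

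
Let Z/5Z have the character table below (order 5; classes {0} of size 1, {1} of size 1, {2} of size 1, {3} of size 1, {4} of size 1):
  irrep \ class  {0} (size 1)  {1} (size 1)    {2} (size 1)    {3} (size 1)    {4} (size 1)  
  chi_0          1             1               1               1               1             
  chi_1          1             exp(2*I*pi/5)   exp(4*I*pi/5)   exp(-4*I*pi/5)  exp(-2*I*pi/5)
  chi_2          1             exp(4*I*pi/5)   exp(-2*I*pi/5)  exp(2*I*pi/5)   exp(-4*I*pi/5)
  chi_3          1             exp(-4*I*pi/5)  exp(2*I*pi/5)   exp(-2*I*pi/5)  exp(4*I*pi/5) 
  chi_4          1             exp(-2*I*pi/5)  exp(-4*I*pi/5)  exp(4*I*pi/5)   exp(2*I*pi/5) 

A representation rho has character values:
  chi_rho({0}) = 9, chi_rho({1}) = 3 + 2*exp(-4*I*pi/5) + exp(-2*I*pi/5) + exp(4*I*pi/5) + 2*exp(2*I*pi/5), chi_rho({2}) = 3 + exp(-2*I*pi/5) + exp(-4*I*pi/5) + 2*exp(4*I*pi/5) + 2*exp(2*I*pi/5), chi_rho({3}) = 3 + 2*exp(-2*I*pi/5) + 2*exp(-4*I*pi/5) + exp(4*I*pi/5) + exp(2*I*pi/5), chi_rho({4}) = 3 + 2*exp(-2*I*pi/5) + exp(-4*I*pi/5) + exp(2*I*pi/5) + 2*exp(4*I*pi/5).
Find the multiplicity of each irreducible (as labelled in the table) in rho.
Multiplicities: chi_0: 3, chi_1: 2, chi_2: 1, chi_3: 2, chi_4: 1.

Justification: Use <chi_rho, chi> = (1/|G|) sum_C |C| * chi_rho(C) * conj(chi(C)) with |G| = 5 for each irreducible chi in the table:
  <chi_rho, chi_0> = (1/5)[1*(9)*conj(1) + 1*(3 + 2*exp(-4*I*pi/5) + exp(-2*I*pi/5) + exp(4*I*pi/5) + 2*exp(2*I*pi/5))*conj(1) + 1*(3 + exp(-2*I*pi/5) + exp(-4*I*pi/5) + 2*exp(4*I*pi/5) + 2*exp(2*I*pi/5))*conj(1) + 1*(3 + 2*exp(-2*I*pi/5) + 2*exp(-4*I*pi/5) + exp(4*I*pi/5) + exp(2*I*pi/5))*conj(1) + 1*(3 + 2*exp(-2*I*pi/5) + exp(-4*I*pi/5) + exp(2*I*pi/5) + 2*exp(4*I*pi/5))*conj(1)]
      = (1/5)[(9) + (3 + 2*exp(-4*I*pi/5) + exp(-2*I*pi/5) + exp(4*I*pi/5) + 2*exp(2*I*pi/5)) + (3 + exp(-2*I*pi/5) + exp(-4*I*pi/5) + 2*exp(4*I*pi/5) + 2*exp(2*I*pi/5)) + (3 + 2*exp(-2*I*pi/5) + 2*exp(-4*I*pi/5) + exp(4*I*pi/5) + exp(2*I*pi/5)) + (3 + 2*exp(-2*I*pi/5) + exp(-4*I*pi/5) + exp(2*I*pi/5) + 2*exp(4*I*pi/5))] = 15/5 = 3
  <chi_rho, chi_1> = (1/5)[1*(9)*conj(1) + 1*(3 + 2*exp(-4*I*pi/5) + exp(-2*I*pi/5) + exp(4*I*pi/5) + 2*exp(2*I*pi/5))*conj(exp(2*I*pi/5)) + 1*(3 + exp(-2*I*pi/5) + exp(-4*I*pi/5) + 2*exp(4*I*pi/5) + 2*exp(2*I*pi/5))*conj(exp(4*I*pi/5)) + 1*(3 + 2*exp(-2*I*pi/5) + 2*exp(-4*I*pi/5) + exp(4*I*pi/5) + exp(2*I*pi/5))*conj(exp(-4*I*pi/5)) + 1*(3 + 2*exp(-2*I*pi/5) + exp(-4*I*pi/5) + exp(2*I*pi/5) + 2*exp(4*I*pi/5))*conj(exp(-2*I*pi/5))]
      = (1/5)[(9) + (2 + 3*exp(-2*I*pi/5) + exp(-4*I*pi/5) + exp(2*I*pi/5) + 2*exp(4*I*pi/5)) + (2 + 2*exp(-2*I*pi/5) + 3*exp(-4*I*pi/5) + exp(4*I*pi/5) + exp(2*I*pi/5)) + (2 + exp(-2*I*pi/5) + exp(-4*I*pi/5) + 3*exp(4*I*pi/5) + 2*exp(2*I*pi/5)) + (2 + 2*exp(-4*I*pi/5) + exp(-2*I*pi/5) + exp(4*I*pi/5) + 3*exp(2*I*pi/5))] = 10/5 = 2
  <chi_rho, chi_2> = (1/5)[1*(9)*conj(1) + 1*(3 + 2*exp(-4*I*pi/5) + exp(-2*I*pi/5) + exp(4*I*pi/5) + 2*exp(2*I*pi/5))*conj(exp(4*I*pi/5)) + 1*(3 + exp(-2*I*pi/5) + exp(-4*I*pi/5) + 2*exp(4*I*pi/5) + 2*exp(2*I*pi/5))*conj(exp(-2*I*pi/5)) + 1*(3 + 2*exp(-2*I*pi/5) + 2*exp(-4*I*pi/5) + exp(4*I*pi/5) + exp(2*I*pi/5))*conj(exp(2*I*pi/5)) + 1*(3 + 2*exp(-2*I*pi/5) + exp(-4*I*pi/5) + exp(2*I*pi/5) + 2*exp(4*I*pi/5))*conj(exp(-4*I*pi/5))]
      = (1/5)[(9) + (1 + 2*exp(-2*I*pi/5) + 3*exp(-4*I*pi/5) + exp(4*I*pi/5) + 2*exp(2*I*pi/5)) + (1 + 2*exp(-4*I*pi/5) + exp(-2*I*pi/5) + 2*exp(4*I*pi/5) + 3*exp(2*I*pi/5)) + (1 + 3*exp(-2*I*pi/5) + 2*exp(-4*I*pi/5) + exp(2*I*pi/5) + 2*exp(4*I*pi/5)) + (1 + 2*exp(-2*I*pi/5) + exp(-4*I*pi/5) + 3*exp(4*I*pi/5) + 2*exp(2*I*pi/5))] = 5/5 = 1
  <chi_rho, chi_3> = (1/5)[1*(9)*conj(1) + 1*(3 + 2*exp(-4*I*pi/5) + exp(-2*I*pi/5) + exp(4*I*pi/5) + 2*exp(2*I*pi/5))*conj(exp(-4*I*pi/5)) + 1*(3 + exp(-2*I*pi/5) + exp(-4*I*pi/5) + 2*exp(4*I*pi/5) + 2*exp(2*I*pi/5))*conj(exp(2*I*pi/5)) + 1*(3 + 2*exp(-2*I*pi/5) + 2*exp(-4*I*pi/5) + exp(4*I*pi/5) + exp(2*I*pi/5))*conj(exp(-2*I*pi/5)) + 1*(3 + 2*exp(-2*I*pi/5) + exp(-4*I*pi/5) + exp(2*I*pi/5) + 2*exp(4*I*pi/5))*conj(exp(4*I*pi/5))]
      = (1/5)[(9) + (2 + 2*exp(-4*I*pi/5) + exp(-2*I*pi/5) + exp(2*I*pi/5) + 3*exp(4*I*pi/5)) + (2 + 3*exp(-2*I*pi/5) + exp(-4*I*pi/5) + exp(4*I*pi/5) + 2*exp(2*I*pi/5)) + (2 + 2*exp(-2*I*pi/5) + exp(-4*I*pi/5) + exp(4*I*pi/5) + 3*exp(2*I*pi/5)) + (2 + 3*exp(-4*I*pi/5) + exp(-2*I*pi/5) + exp(2*I*pi/5) + 2*exp(4*I*pi/5))] = 10/5 = 2
  <chi_rho, chi_4> = (1/5)[1*(9)*conj(1) + 1*(3 + 2*exp(-4*I*pi/5) + exp(-2*I*pi/5) + exp(4*I*pi/5) + 2*exp(2*I*pi/5))*conj(exp(-2*I*pi/5)) + 1*(3 + exp(-2*I*pi/5) + exp(-4*I*pi/5) + 2*exp(4*I*pi/5) + 2*exp(2*I*pi/5))*conj(exp(-4*I*pi/5)) + 1*(3 + 2*exp(-2*I*pi/5) + 2*exp(-4*I*pi/5) + exp(4*I*pi/5) + exp(2*I*pi/5))*conj(exp(4*I*pi/5)) + 1*(3 + 2*exp(-2*I*pi/5) + exp(-4*I*pi/5) + exp(2*I*pi/5) + 2*exp(4*I*pi/5))*conj(exp(2*I*pi/5))]
      = (1/5)[(9) + (1 + 2*exp(-2*I*pi/5) + exp(-4*I*pi/5) + 2*exp(4*I*pi/5) + 3*exp(2*I*pi/5)) + (1 + 2*exp(-2*I*pi/5) + 2*exp(-4*I*pi/5) + exp(2*I*pi/5) + 3*exp(4*I*pi/5)) + (1 + 3*exp(-4*I*pi/5) + exp(-2*I*pi/5) + 2*exp(4*I*pi/5) + 2*exp(2*I*pi/5)) + (1 + 3*exp(-2*I*pi/5) + 2*exp(-4*I*pi/5) + exp(4*I*pi/5) + 2*exp(2*I*pi/5))] = 5/5 = 1
(Exp terms are combined using exp(i*s)*conj(exp(i*t)) = exp(i*(s-t)), and sums of them are collapsed using the identity that for every m > 1 the m distinct m-th roots of unity sum to 0, e.g. 1 + exp(2*I*pi/3) + exp(-2*I*pi/3) = 0.)
Dimension check: dim(rho) = sum (mult * dim) = 3*1 + 2*1 + 1*1 + 2*1 + 1*1 = 9 = chi_rho(e) = 9.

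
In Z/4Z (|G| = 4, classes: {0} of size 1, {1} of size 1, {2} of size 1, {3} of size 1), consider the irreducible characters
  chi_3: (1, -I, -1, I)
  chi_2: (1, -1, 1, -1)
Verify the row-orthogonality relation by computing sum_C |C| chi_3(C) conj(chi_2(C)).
Sum = 0; so <chi_3, chi_2> = 0 (distinct irreducibles are orthogonal).

Working: Compute term by term over conjugacy classes (|C| * chi_3(C) * conj(chi_2(C))):
  1*(1)*conj(1) + 1*(-I)*conj(-1) + 1*(-1)*conj(1) + 1*(I)*conj(-1)
  = (1) + (I) + (-1) + (-I)
  = 0.
(Exp terms are combined using exp(i*s)*conj(exp(i*t)) = exp(i*(s-t)), and sums of them are collapsed using the identity that for every m > 1 the m distinct m-th roots of unity sum to 0, e.g. 1 + exp(2*I*pi/3) + exp(-2*I*pi/3) = 0.)
Dividing by |G| = 4 gives 0/4 = 0, matching the row-orthogonality relation <chi_3, chi_2> = [chi_3 = chi_2].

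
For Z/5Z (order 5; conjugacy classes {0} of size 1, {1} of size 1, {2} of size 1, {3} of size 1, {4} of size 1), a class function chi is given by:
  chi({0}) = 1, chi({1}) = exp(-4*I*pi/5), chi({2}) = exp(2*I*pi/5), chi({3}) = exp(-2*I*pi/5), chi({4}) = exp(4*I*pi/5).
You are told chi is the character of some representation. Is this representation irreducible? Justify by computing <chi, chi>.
Irreducible: <chi, chi> = 1.

Reasoning: <chi, chi> = (1/|G|) sum_C |C| * |chi(C)|^2 = (1/5)[1*|1|^2 + 1*|exp(-4*I*pi/5)|^2 + 1*|exp(2*I*pi/5)|^2 + 1*|exp(-2*I*pi/5)|^2 + 1*|exp(4*I*pi/5)|^2]
  = (1/5)[(1) + (1) + (1) + (1) + (1)] = 5/5 = 1.
(Exp terms are combined using exp(i*s)*conj(exp(i*t)) = exp(i*(s-t)), and sums of them are collapsed using the identity that for every m > 1 the m distinct m-th roots of unity sum to 0, e.g. 1 + exp(2*I*pi/3) + exp(-2*I*pi/3) = 0.)
A character is irreducible iff <chi, chi> = 1, so this representation is irreducible.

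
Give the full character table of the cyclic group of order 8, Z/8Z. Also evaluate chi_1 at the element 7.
Character table of Z/8Z (irreps indexed chi_0,...,chi_7 with chi_k(m) = zeta_8^(k*m), zeta_8 = exp(2*pi*i/8)):
  irrep \ class  {0} (size 1)  {1} (size 1)    {2} (size 1)  {3} (size 1)    {4} (size 1)  {5} (size 1)    {6} (size 1)  {7} (size 1)  
  chi_0          1             1               1             1               1             1               1             1             
  chi_1          1             exp(I*pi/4)     I             exp(3*I*pi/4)   -1            exp(-3*I*pi/4)  -I            exp(-I*pi/4)  
  chi_2          1             I               -1            -I              1             I               -1            -I            
  chi_3          1             exp(3*I*pi/4)   -I            exp(I*pi/4)     -1            exp(-I*pi/4)    I             exp(-3*I*pi/4)
  chi_4          1             -1              1             -1              1             -1              1             -1            
  chi_5          1             exp(-3*I*pi/4)  I             exp(-I*pi/4)    -1            exp(I*pi/4)     -I            exp(3*I*pi/4) 
  chi_6          1             -I              -1            I               1             -I              -1            I             
  chi_7          1             exp(-I*pi/4)    -I            exp(-3*I*pi/4)  -1            exp(3*I*pi/4)   I             exp(I*pi/4)   

Spot check: chi_1(7) = zeta_8^(1*7) = zeta_8^7 = exp(-I*pi/4).

Z/8Z is abelian, so all 8 irreducible complex representations are 1-dimensional. They are given by chi_k(m) = zeta_8^(k*m) for k = 0,...,7. Row orthogonality: sum_m chi_k(m) conj(chi_l(m)) = 8 * [k = l].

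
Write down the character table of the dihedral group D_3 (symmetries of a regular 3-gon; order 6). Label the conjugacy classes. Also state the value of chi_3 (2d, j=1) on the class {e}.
Conjugacy classes: {e} of size 1, {r^1, r^2} of size 2, {s, sr, ..., sr^2} of size 3.
Character table:
  irrep \ class              {e} (size 1)  {r^1, r^2} (size 2)  {s, sr, ..., sr^2} (size 3)
  chi_1 (triv)               1             1                    1                          
  chi_2 (sign: r->1, s->-1)  1             1                    -1                         
  chi_3 (2d, j=1)            2             -1                   0                          

Spot check: chi_3 (2d, j=1) on {e} = 2.

Details: D_3 has order 2*3 = 6 with 3 conjugacy classes, hence 3 irreducibles. Sum of squared dims 1 + 1 + 4 = 6 = |G|. Linear characters come from the abelianisation; the 2-dimensional irreps have character r^k -> 2*cos(2*pi*j*k/3), reflections -> 0.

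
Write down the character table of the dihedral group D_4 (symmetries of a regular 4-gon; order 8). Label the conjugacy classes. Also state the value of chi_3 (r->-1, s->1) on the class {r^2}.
Conjugacy classes: {e} of size 1, {r^2} of size 1, {r^1, r^3} of size 2, {s, sr^2, ...} of size 2, {sr, sr^3, ...} of size 2.
Character table:
  irrep \ class              {e} (size 1)  {r^2} (size 1)  {r^1, r^3} (size 2)  {s, sr^2, ...} (size 2)  {sr, sr^3, ...} (size 2)
  chi_1 (triv)               1             1               1                    1                        1                       
  chi_2 (sign: r->1, s->-1)  1             1               1                    -1                       -1                      
  chi_3 (r->-1, s->1)        1             1               -1                   1                        -1                      
  chi_4 (r->-1, s->-1)       1             1               -1                   -1                       1                       
  chi_5 (2d, j=1)            2             -2              0                    0                        0                       

Spot check: chi_3 (r->-1, s->1) on {r^2} = 1.

Why: D_4 has order 2*4 = 8 with 5 conjugacy classes, hence 5 irreducibles. Sum of squared dims 1 + 1 + 1 + 1 + 4 = 8 = |G|. Linear characters come from the abelianisation; the 2-dimensional irreps have character r^k -> 2*cos(2*pi*j*k/4), reflections -> 0.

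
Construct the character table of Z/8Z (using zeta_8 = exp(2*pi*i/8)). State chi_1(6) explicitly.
Character table of Z/8Z (irreps indexed chi_0,...,chi_7 with chi_k(m) = zeta_8^(k*m), zeta_8 = exp(2*pi*i/8)):
  irrep \ class  {0} (size 1)  {1} (size 1)    {2} (size 1)  {3} (size 1)    {4} (size 1)  {5} (size 1)    {6} (size 1)  {7} (size 1)  
  chi_0          1             1               1             1               1             1               1             1             
  chi_1          1             exp(I*pi/4)     I             exp(3*I*pi/4)   -1            exp(-3*I*pi/4)  -I            exp(-I*pi/4)  
  chi_2          1             I               -1            -I              1             I               -1            -I            
  chi_3          1             exp(3*I*pi/4)   -I            exp(I*pi/4)     -1            exp(-I*pi/4)    I             exp(-3*I*pi/4)
  chi_4          1             -1              1             -1              1             -1              1             -1            
  chi_5          1             exp(-3*I*pi/4)  I             exp(-I*pi/4)    -1            exp(I*pi/4)     -I            exp(3*I*pi/4) 
  chi_6          1             -I              -1            I               1             -I              -1            I             
  chi_7          1             exp(-I*pi/4)    -I            exp(-3*I*pi/4)  -1            exp(3*I*pi/4)   I             exp(I*pi/4)   

Spot check: chi_1(6) = zeta_8^(1*6) = zeta_8^6 = -I.

Why: Z/8Z is abelian, so all 8 irreducible complex representations are 1-dimensional. They are given by chi_k(m) = zeta_8^(k*m) for k = 0,...,7. Row orthogonality: sum_m chi_k(m) conj(chi_l(m)) = 8 * [k = l].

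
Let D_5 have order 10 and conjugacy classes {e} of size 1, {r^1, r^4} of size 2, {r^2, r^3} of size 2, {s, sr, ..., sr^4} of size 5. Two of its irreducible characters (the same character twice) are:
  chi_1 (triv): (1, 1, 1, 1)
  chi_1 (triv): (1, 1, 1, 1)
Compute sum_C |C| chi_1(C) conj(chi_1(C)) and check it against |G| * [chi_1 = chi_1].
Sum = 10 = |G| = 10; so <chi_1, chi_1> = 1 (norm-1 confirms irreducibility).

Details: Compute term by term over conjugacy classes (|C| * chi_1(C) * conj(chi_1(C))):
  1*(1)*conj(1) + 2*(1)*conj(1) + 2*(1)*conj(1) + 5*(1)*conj(1)
  = (1) + (2) + (2) + (5)
  = 10.
Dividing by |G| = 10 gives 10/10 = 1, matching the row-orthogonality relation <chi_1, chi_1> = [chi_1 = chi_1].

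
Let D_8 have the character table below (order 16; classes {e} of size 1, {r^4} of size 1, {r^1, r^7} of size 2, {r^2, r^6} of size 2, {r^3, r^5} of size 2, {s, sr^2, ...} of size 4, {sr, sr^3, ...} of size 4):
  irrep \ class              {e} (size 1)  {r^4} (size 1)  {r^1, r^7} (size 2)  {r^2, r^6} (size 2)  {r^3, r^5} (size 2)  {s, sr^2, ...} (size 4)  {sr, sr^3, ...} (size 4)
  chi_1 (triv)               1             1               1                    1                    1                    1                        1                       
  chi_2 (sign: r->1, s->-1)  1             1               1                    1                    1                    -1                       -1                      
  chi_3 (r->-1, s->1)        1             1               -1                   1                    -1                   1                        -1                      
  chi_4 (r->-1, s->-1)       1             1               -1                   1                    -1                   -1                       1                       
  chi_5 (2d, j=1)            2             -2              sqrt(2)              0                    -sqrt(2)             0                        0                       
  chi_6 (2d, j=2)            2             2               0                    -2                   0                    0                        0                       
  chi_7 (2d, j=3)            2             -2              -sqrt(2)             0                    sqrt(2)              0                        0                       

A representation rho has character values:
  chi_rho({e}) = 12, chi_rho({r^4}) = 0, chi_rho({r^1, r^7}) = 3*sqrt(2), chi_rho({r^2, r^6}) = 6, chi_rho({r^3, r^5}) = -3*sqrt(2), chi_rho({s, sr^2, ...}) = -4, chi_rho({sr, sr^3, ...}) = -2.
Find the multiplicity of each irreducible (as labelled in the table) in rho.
Multiplicities: chi_1: 0, chi_2: 3, chi_3: 1, chi_4: 2, chi_5: 3, chi_6: 0, chi_7: 0.

Explanation: Use <chi_rho, chi> = (1/|G|) sum_C |C| * chi_rho(C) * conj(chi(C)) with |G| = 16 for each irreducible chi in the table:
  <chi_rho, chi_1> = (1/16)[1*(12)*conj(1) + 1*(0)*conj(1) + 2*(3*sqrt(2))*conj(1) + 2*(6)*conj(1) + 2*(-3*sqrt(2))*conj(1) + 4*(-4)*conj(1) + 4*(-2)*conj(1)]
      = (1/16)[(12) + (0) + (6*sqrt(2)) + (12) + (-6*sqrt(2)) + (-16) + (-8)] = 0/16 = 0
  <chi_rho, chi_2> = (1/16)[1*(12)*conj(1) + 1*(0)*conj(1) + 2*(3*sqrt(2))*conj(1) + 2*(6)*conj(1) + 2*(-3*sqrt(2))*conj(1) + 4*(-4)*conj(-1) + 4*(-2)*conj(-1)]
      = (1/16)[(12) + (0) + (6*sqrt(2)) + (12) + (-6*sqrt(2)) + (16) + (8)] = 48/16 = 3
  <chi_rho, chi_3> = (1/16)[1*(12)*conj(1) + 1*(0)*conj(1) + 2*(3*sqrt(2))*conj(-1) + 2*(6)*conj(1) + 2*(-3*sqrt(2))*conj(-1) + 4*(-4)*conj(1) + 4*(-2)*conj(-1)]
      = (1/16)[(12) + (0) + (-6*sqrt(2)) + (12) + (6*sqrt(2)) + (-16) + (8)] = 16/16 = 1
  <chi_rho, chi_4> = (1/16)[1*(12)*conj(1) + 1*(0)*conj(1) + 2*(3*sqrt(2))*conj(-1) + 2*(6)*conj(1) + 2*(-3*sqrt(2))*conj(-1) + 4*(-4)*conj(-1) + 4*(-2)*conj(1)]
      = (1/16)[(12) + (0) + (-6*sqrt(2)) + (12) + (6*sqrt(2)) + (16) + (-8)] = 32/16 = 2
  <chi_rho, chi_5> = (1/16)[1*(12)*conj(2) + 1*(0)*conj(-2) + 2*(3*sqrt(2))*conj(sqrt(2)) + 2*(6)*conj(0) + 2*(-3*sqrt(2))*conj(-sqrt(2)) + 4*(-4)*conj(0) + 4*(-2)*conj(0)]
      = (1/16)[(24) + (0) + (12) + (0) + (12) + (0) + (0)] = 48/16 = 3
  <chi_rho, chi_6> = (1/16)[1*(12)*conj(2) + 1*(0)*conj(2) + 2*(3*sqrt(2))*conj(0) + 2*(6)*conj(-2) + 2*(-3*sqrt(2))*conj(0) + 4*(-4)*conj(0) + 4*(-2)*conj(0)]
      = (1/16)[(24) + (0) + (0) + (-24) + (0) + (0) + (0)] = 0/16 = 0
  <chi_rho, chi_7> = (1/16)[1*(12)*conj(2) + 1*(0)*conj(-2) + 2*(3*sqrt(2))*conj(-sqrt(2)) + 2*(6)*conj(0) + 2*(-3*sqrt(2))*conj(sqrt(2)) + 4*(-4)*conj(0) + 4*(-2)*conj(0)]
      = (1/16)[(24) + (0) + (-12) + (0) + (-12) + (0) + (0)] = 0/16 = 0
Dimension check: dim(rho) = sum (mult * dim) = 0*1 + 3*1 + 1*1 + 2*1 + 3*2 + 0*2 + 0*2 = 12 = chi_rho(e) = 12.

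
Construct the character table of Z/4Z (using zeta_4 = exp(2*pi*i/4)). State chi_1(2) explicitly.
Character table of Z/4Z (irreps indexed chi_0,...,chi_3 with chi_k(m) = zeta_4^(k*m), zeta_4 = exp(2*pi*i/4)):
  irrep \ class  {0} (size 1)  {1} (size 1)  {2} (size 1)  {3} (size 1)
  chi_0          1             1             1             1           
  chi_1          1             I             -1            -I          
  chi_2          1             -1            1             -1          
  chi_3          1             -I            -1            I           

Spot check: chi_1(2) = zeta_4^(1*2) = zeta_4^2 = -1.

Derivation: Z/4Z is abelian, so all 4 irreducible complex representations are 1-dimensional. They are given by chi_k(m) = zeta_4^(k*m) for k = 0,...,3. Row orthogonality: sum_m chi_k(m) conj(chi_l(m)) = 4 * [k = l].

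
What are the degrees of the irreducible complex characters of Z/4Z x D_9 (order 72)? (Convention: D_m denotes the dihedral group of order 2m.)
Dimensions: 1, 1, 1, 1, 1, 1, 1, 1, 2, 2, 2, 2, 2, 2, 2, 2, 2, 2, 2, 2, 2, 2, 2, 2

Reasoning: There are 24 irreducibles (= number of conjugacy classes). Their dimensions d_i satisfy sum d_i^2 = |G| = 72: 1 + 1 + 1 + 1 + 1 + 1 + 1 + 1 + 4 + 4 + 4 + 4 + 4 + 4 + 4 + 4 + 4 + 4 + 4 + 4 + 4 + 4 + 4 + 4 = 72. (For the product with Z/4Z: each of the 4 1-dim characters of Z/4Z tensors with each irrep of D_9, giving 4 copies of each D_9-dimension.)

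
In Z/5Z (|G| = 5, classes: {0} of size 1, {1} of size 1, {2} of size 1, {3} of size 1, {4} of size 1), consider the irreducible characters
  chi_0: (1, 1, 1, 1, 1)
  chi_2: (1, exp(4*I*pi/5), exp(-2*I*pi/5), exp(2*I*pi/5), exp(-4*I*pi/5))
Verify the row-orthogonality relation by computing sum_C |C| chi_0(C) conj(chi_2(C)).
Sum = 0; so <chi_0, chi_2> = 0 (distinct irreducibles are orthogonal).

Argument: Compute term by term over conjugacy classes (|C| * chi_0(C) * conj(chi_2(C))):
  1*(1)*conj(1) + 1*(1)*conj(exp(4*I*pi/5)) + 1*(1)*conj(exp(-2*I*pi/5)) + 1*(1)*conj(exp(2*I*pi/5)) + 1*(1)*conj(exp(-4*I*pi/5))
  = (1) + (exp(-4*I*pi/5)) + (exp(2*I*pi/5)) + (exp(-2*I*pi/5)) + (exp(4*I*pi/5))
  = 0.
(Exp terms are combined using exp(i*s)*conj(exp(i*t)) = exp(i*(s-t)), and sums of them are collapsed using the identity that for every m > 1 the m distinct m-th roots of unity sum to 0, e.g. 1 + exp(2*I*pi/3) + exp(-2*I*pi/3) = 0.)
Dividing by |G| = 5 gives 0/5 = 0, matching the row-orthogonality relation <chi_0, chi_2> = [chi_0 = chi_2].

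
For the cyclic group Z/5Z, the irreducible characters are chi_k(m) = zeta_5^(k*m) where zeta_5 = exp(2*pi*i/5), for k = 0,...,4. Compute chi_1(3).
chi_1(3) = zeta_5^3 = exp(-4*I*pi/5)

Derivation: chi_1(3) = zeta_5^(1*3) = zeta_5^3. Since zeta_5^5 = 1, this equals zeta_5^3 = exp(2*pi*i*3/5) = exp(-4*I*pi/5).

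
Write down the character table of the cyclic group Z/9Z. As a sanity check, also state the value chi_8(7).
Character table of Z/9Z (irreps indexed chi_0,...,chi_8 with chi_k(m) = zeta_9^(k*m), zeta_9 = exp(2*pi*i/9)):
  irrep \ class  {0} (size 1)  {1} (size 1)    {2} (size 1)    {3} (size 1)    {4} (size 1)    {5} (size 1)    {6} (size 1)    {7} (size 1)    {8} (size 1)  
  chi_0          1             1               1               1               1               1               1               1               1             
  chi_1          1             exp(2*I*pi/9)   exp(4*I*pi/9)   exp(2*I*pi/3)   exp(8*I*pi/9)   exp(-8*I*pi/9)  exp(-2*I*pi/3)  exp(-4*I*pi/9)  exp(-2*I*pi/9)
  chi_2          1             exp(4*I*pi/9)   exp(8*I*pi/9)   exp(-2*I*pi/3)  exp(-2*I*pi/9)  exp(2*I*pi/9)   exp(2*I*pi/3)   exp(-8*I*pi/9)  exp(-4*I*pi/9)
  chi_3          1             exp(2*I*pi/3)   exp(-2*I*pi/3)  1               exp(2*I*pi/3)   exp(-2*I*pi/3)  1               exp(2*I*pi/3)   exp(-2*I*pi/3)
  chi_4          1             exp(8*I*pi/9)   exp(-2*I*pi/9)  exp(2*I*pi/3)   exp(-4*I*pi/9)  exp(4*I*pi/9)   exp(-2*I*pi/3)  exp(2*I*pi/9)   exp(-8*I*pi/9)
  chi_5          1             exp(-8*I*pi/9)  exp(2*I*pi/9)   exp(-2*I*pi/3)  exp(4*I*pi/9)   exp(-4*I*pi/9)  exp(2*I*pi/3)   exp(-2*I*pi/9)  exp(8*I*pi/9) 
  chi_6          1             exp(-2*I*pi/3)  exp(2*I*pi/3)   1               exp(-2*I*pi/3)  exp(2*I*pi/3)   1               exp(-2*I*pi/3)  exp(2*I*pi/3) 
  chi_7          1             exp(-4*I*pi/9)  exp(-8*I*pi/9)  exp(2*I*pi/3)   exp(2*I*pi/9)   exp(-2*I*pi/9)  exp(-2*I*pi/3)  exp(8*I*pi/9)   exp(4*I*pi/9) 
  chi_8          1             exp(-2*I*pi/9)  exp(-4*I*pi/9)  exp(-2*I*pi/3)  exp(-8*I*pi/9)  exp(8*I*pi/9)   exp(2*I*pi/3)   exp(4*I*pi/9)   exp(2*I*pi/9) 

Spot check: chi_8(7) = zeta_9^(8*7) = zeta_9^56 = exp(4*I*pi/9).

Z/9Z is abelian, so all 9 irreducible complex representations are 1-dimensional. They are given by chi_k(m) = zeta_9^(k*m) for k = 0,...,8. Row orthogonality: sum_m chi_k(m) conj(chi_l(m)) = 9 * [k = l].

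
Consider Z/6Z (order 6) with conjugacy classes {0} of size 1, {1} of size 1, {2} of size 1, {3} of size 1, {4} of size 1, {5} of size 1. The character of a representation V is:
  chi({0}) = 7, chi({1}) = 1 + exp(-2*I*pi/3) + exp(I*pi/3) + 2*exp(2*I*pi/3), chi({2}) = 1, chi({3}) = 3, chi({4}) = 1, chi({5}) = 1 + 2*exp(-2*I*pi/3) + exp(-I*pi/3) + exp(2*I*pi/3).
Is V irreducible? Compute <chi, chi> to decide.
Not irreducible (reducible): <chi, chi> = 11 > 1.

Reasoning: <chi, chi> = (1/|G|) sum_C |C| * |chi(C)|^2 = (1/6)[1*|7|^2 + 1*|1 + exp(-2*I*pi/3) + exp(I*pi/3) + 2*exp(2*I*pi/3)|^2 + 1*|1|^2 + 1*|3|^2 + 1*|1|^2 + 1*|1 + 2*exp(-2*I*pi/3) + exp(-I*pi/3) + exp(2*I*pi/3)|^2]
  = (1/6)[(49) + (3) + (1) + (9) + (1) + (3)] = 66/6 = 11.
(Exp terms are combined using exp(i*s)*conj(exp(i*t)) = exp(i*(s-t)), and sums of them are collapsed using the identity that for every m > 1 the m distinct m-th roots of unity sum to 0, e.g. 1 + exp(2*I*pi/3) + exp(-2*I*pi/3) = 0.)
A character is irreducible iff <chi, chi> = 1, so this representation is reducible.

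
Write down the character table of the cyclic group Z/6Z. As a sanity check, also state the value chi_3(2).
Character table of Z/6Z (irreps indexed chi_0,...,chi_5 with chi_k(m) = zeta_6^(k*m), zeta_6 = exp(2*pi*i/6)):
  irrep \ class  {0} (size 1)  {1} (size 1)    {2} (size 1)    {3} (size 1)  {4} (size 1)    {5} (size 1)  
  chi_0          1             1               1               1             1               1             
  chi_1          1             exp(I*pi/3)     exp(2*I*pi/3)   -1            exp(-2*I*pi/3)  exp(-I*pi/3)  
  chi_2          1             exp(2*I*pi/3)   exp(-2*I*pi/3)  1             exp(2*I*pi/3)   exp(-2*I*pi/3)
  chi_3          1             -1              1               -1            1               -1            
  chi_4          1             exp(-2*I*pi/3)  exp(2*I*pi/3)   1             exp(-2*I*pi/3)  exp(2*I*pi/3) 
  chi_5          1             exp(-I*pi/3)    exp(-2*I*pi/3)  -1            exp(2*I*pi/3)   exp(I*pi/3)   

Spot check: chi_3(2) = zeta_6^(3*2) = zeta_6^6 = 1.

Proof sketch: Z/6Z is abelian, so all 6 irreducible complex representations are 1-dimensional. They are given by chi_k(m) = zeta_6^(k*m) for k = 0,...,5. Row orthogonality: sum_m chi_k(m) conj(chi_l(m)) = 6 * [k = l].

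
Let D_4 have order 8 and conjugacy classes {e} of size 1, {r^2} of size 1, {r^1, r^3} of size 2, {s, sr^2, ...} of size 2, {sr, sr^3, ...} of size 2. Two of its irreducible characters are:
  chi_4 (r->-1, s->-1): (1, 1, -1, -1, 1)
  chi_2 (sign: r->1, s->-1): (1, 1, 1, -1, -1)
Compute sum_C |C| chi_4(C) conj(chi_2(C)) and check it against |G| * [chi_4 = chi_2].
Sum = 0; so <chi_4, chi_2> = 0 (distinct irreducibles are orthogonal).

Solution. Compute term by term over conjugacy classes (|C| * chi_4(C) * conj(chi_2(C))):
  1*(1)*conj(1) + 1*(1)*conj(1) + 2*(-1)*conj(1) + 2*(-1)*conj(-1) + 2*(1)*conj(-1)
  = (1) + (1) + (-2) + (2) + (-2)
  = 0.
Dividing by |G| = 8 gives 0/8 = 0, matching the row-orthogonality relation <chi_4, chi_2> = [chi_4 = chi_2].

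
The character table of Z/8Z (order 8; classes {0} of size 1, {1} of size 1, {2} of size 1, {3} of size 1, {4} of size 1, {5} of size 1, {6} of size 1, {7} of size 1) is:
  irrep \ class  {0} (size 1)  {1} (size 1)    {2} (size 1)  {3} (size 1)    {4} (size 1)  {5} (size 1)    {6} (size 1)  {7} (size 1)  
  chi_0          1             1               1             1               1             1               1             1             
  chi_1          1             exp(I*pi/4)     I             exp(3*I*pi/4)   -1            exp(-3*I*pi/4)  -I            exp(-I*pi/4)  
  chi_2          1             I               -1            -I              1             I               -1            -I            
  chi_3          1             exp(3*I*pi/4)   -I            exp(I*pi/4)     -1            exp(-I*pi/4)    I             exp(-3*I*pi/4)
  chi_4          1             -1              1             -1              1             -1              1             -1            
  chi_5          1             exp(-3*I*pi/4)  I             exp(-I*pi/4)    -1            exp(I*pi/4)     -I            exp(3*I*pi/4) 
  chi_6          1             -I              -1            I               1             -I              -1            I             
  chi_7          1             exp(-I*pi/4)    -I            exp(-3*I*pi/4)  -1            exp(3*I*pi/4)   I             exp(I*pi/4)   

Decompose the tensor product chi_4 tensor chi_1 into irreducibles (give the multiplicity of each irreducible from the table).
chi_4 tensor chi_1 = chi_5 (all other irreducibles have multiplicity 0).

Working: The character of a tensor product is the pointwise product (chi_4 * chi_1)(C) = chi_4(C) * chi_1(C):
  {0}: (1)*(1), {1}: (-1)*(exp(I*pi/4)), {2}: (1)*(I), {3}: (-1)*(exp(3*I*pi/4)), {4}: (1)*(-1), {5}: (-1)*(exp(-3*I*pi/4)), {6}: (1)*(-I), {7}: (-1)*(exp(-I*pi/4))
so (chi_4 * chi_1) takes values
  {0} -> 1, {1} -> -exp(I*pi/4), {2} -> I, {3} -> -exp(3*I*pi/4), {4} -> -1, {5} -> -exp(-3*I*pi/4), {6} -> -I, {7} -> -exp(-I*pi/4).
Now take the inner product of this character with each irreducible chi from the table, <chi_4*chi_1, chi> = (1/8) sum_C |C| (chi_4*chi_1)(C) conj(chi(C)):
  <chi_4*chi_1, chi_0> = (1/8)[1*(1)*conj(1) + 1*(-exp(I*pi/4))*conj(1) + 1*(I)*conj(1) + 1*(-exp(3*I*pi/4))*conj(1) + 1*(-1)*conj(1) + 1*(-exp(-3*I*pi/4))*conj(1) + 1*(-I)*conj(1) + 1*(-exp(-I*pi/4))*conj(1)]
      = (1/8)[(1) + (-exp(I*pi/4)) + (I) + (-exp(3*I*pi/4)) + (-1) + (-exp(-3*I*pi/4)) + (-I) + (-exp(-I*pi/4))] = 0/8 = 0
  <chi_4*chi_1, chi_1> = (1/8)[1*(1)*conj(1) + 1*(-exp(I*pi/4))*conj(exp(I*pi/4)) + 1*(I)*conj(I) + 1*(-exp(3*I*pi/4))*conj(exp(3*I*pi/4)) + 1*(-1)*conj(-1) + 1*(-exp(-3*I*pi/4))*conj(exp(-3*I*pi/4)) + 1*(-I)*conj(-I) + 1*(-exp(-I*pi/4))*conj(exp(-I*pi/4))]
      = (1/8)[(1) + (-1) + (1) + (-1) + (1) + (-1) + (1) + (-1)] = 0/8 = 0
  <chi_4*chi_1, chi_2> = (1/8)[1*(1)*conj(1) + 1*(-exp(I*pi/4))*conj(I) + 1*(I)*conj(-1) + 1*(-exp(3*I*pi/4))*conj(-I) + 1*(-1)*conj(1) + 1*(-exp(-3*I*pi/4))*conj(I) + 1*(-I)*conj(-1) + 1*(-exp(-I*pi/4))*conj(-I)]
      = (1/8)[(1) + (exp(3*I*pi/4)) + (-I) + (-exp(-3*I*pi/4)) + (-1) + (exp(-I*pi/4)) + (I) + (-exp(I*pi/4))] = 0/8 = 0
  <chi_4*chi_1, chi_3> = (1/8)[1*(1)*conj(1) + 1*(-exp(I*pi/4))*conj(exp(3*I*pi/4)) + 1*(I)*conj(-I) + 1*(-exp(3*I*pi/4))*conj(exp(I*pi/4)) + 1*(-1)*conj(-1) + 1*(-exp(-3*I*pi/4))*conj(exp(-I*pi/4)) + 1*(-I)*conj(I) + 1*(-exp(-I*pi/4))*conj(exp(-3*I*pi/4))]
      = (1/8)[(1) + (I) + (-1) + (-I) + (1) + (I) + (-1) + (-I)] = 0/8 = 0
  <chi_4*chi_1, chi_4> = (1/8)[1*(1)*conj(1) + 1*(-exp(I*pi/4))*conj(-1) + 1*(I)*conj(1) + 1*(-exp(3*I*pi/4))*conj(-1) + 1*(-1)*conj(1) + 1*(-exp(-3*I*pi/4))*conj(-1) + 1*(-I)*conj(1) + 1*(-exp(-I*pi/4))*conj(-1)]
      = (1/8)[(1) + (exp(I*pi/4)) + (I) + (exp(3*I*pi/4)) + (-1) + (exp(-3*I*pi/4)) + (-I) + (exp(-I*pi/4))] = 0/8 = 0
  <chi_4*chi_1, chi_5> = (1/8)[1*(1)*conj(1) + 1*(-exp(I*pi/4))*conj(exp(-3*I*pi/4)) + 1*(I)*conj(I) + 1*(-exp(3*I*pi/4))*conj(exp(-I*pi/4)) + 1*(-1)*conj(-1) + 1*(-exp(-3*I*pi/4))*conj(exp(I*pi/4)) + 1*(-I)*conj(-I) + 1*(-exp(-I*pi/4))*conj(exp(3*I*pi/4))]
      = (1/8)[(1) + (1) + (1) + (1) + (1) + (1) + (1) + (1)] = 8/8 = 1
  <chi_4*chi_1, chi_6> = (1/8)[1*(1)*conj(1) + 1*(-exp(I*pi/4))*conj(-I) + 1*(I)*conj(-1) + 1*(-exp(3*I*pi/4))*conj(I) + 1*(-1)*conj(1) + 1*(-exp(-3*I*pi/4))*conj(-I) + 1*(-I)*conj(-1) + 1*(-exp(-I*pi/4))*conj(I)]
      = (1/8)[(1) + (-exp(3*I*pi/4)) + (-I) + (exp(-3*I*pi/4)) + (-1) + (-exp(-I*pi/4)) + (I) + (exp(I*pi/4))] = 0/8 = 0
  <chi_4*chi_1, chi_7> = (1/8)[1*(1)*conj(1) + 1*(-exp(I*pi/4))*conj(exp(-I*pi/4)) + 1*(I)*conj(-I) + 1*(-exp(3*I*pi/4))*conj(exp(-3*I*pi/4)) + 1*(-1)*conj(-1) + 1*(-exp(-3*I*pi/4))*conj(exp(3*I*pi/4)) + 1*(-I)*conj(I) + 1*(-exp(-I*pi/4))*conj(exp(I*pi/4))]
      = (1/8)[(1) + (-I) + (-1) + (I) + (1) + (-I) + (-1) + (I)] = 0/8 = 0
(Exp terms are combined using exp(i*s)*conj(exp(i*t)) = exp(i*(s-t)), and sums of them are collapsed using the identity that for every m > 1 the m distinct m-th roots of unity sum to 0, e.g. 1 + exp(2*I*pi/3) + exp(-2*I*pi/3) = 0.)
Hence the multiplicities are chi_5: 1. Dimension check: dim(chi_4)*dim(chi_1) = 1*1 = 1 and sum (mult * dim) = 1*1 = 1.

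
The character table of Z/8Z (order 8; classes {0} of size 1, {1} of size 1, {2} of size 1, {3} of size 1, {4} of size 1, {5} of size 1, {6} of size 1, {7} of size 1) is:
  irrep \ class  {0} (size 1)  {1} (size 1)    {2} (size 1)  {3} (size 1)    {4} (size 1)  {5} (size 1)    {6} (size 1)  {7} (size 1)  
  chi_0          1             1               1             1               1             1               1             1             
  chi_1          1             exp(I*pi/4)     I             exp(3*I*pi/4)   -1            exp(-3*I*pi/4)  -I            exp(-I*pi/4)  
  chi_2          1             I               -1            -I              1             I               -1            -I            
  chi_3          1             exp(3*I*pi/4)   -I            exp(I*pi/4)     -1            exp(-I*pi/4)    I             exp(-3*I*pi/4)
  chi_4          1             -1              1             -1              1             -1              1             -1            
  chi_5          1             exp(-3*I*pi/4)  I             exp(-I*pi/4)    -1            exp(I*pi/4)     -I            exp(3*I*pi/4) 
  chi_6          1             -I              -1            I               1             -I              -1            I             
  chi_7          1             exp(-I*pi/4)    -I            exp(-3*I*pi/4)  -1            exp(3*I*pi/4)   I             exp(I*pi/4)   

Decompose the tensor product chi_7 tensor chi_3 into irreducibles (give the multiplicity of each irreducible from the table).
chi_7 tensor chi_3 = chi_2 (all other irreducibles have multiplicity 0).

Working: The character of a tensor product is the pointwise product (chi_7 * chi_3)(C) = chi_7(C) * chi_3(C):
  {0}: (1)*(1), {1}: (exp(-I*pi/4))*(exp(3*I*pi/4)), {2}: (-I)*(-I), {3}: (exp(-3*I*pi/4))*(exp(I*pi/4)), {4}: (-1)*(-1), {5}: (exp(3*I*pi/4))*(exp(-I*pi/4)), {6}: (I)*(I), {7}: (exp(I*pi/4))*(exp(-3*I*pi/4))
so (chi_7 * chi_3) takes values
  {0} -> 1, {1} -> I, {2} -> -1, {3} -> -I, {4} -> 1, {5} -> I, {6} -> -1, {7} -> -I.
Now take the inner product of this character with each irreducible chi from the table, <chi_7*chi_3, chi> = (1/8) sum_C |C| (chi_7*chi_3)(C) conj(chi(C)):
  <chi_7*chi_3, chi_0> = (1/8)[1*(1)*conj(1) + 1*(I)*conj(1) + 1*(-1)*conj(1) + 1*(-I)*conj(1) + 1*(1)*conj(1) + 1*(I)*conj(1) + 1*(-1)*conj(1) + 1*(-I)*conj(1)]
      = (1/8)[(1) + (I) + (-1) + (-I) + (1) + (I) + (-1) + (-I)] = 0/8 = 0
  <chi_7*chi_3, chi_1> = (1/8)[1*(1)*conj(1) + 1*(I)*conj(exp(I*pi/4)) + 1*(-1)*conj(I) + 1*(-I)*conj(exp(3*I*pi/4)) + 1*(1)*conj(-1) + 1*(I)*conj(exp(-3*I*pi/4)) + 1*(-1)*conj(-I) + 1*(-I)*conj(exp(-I*pi/4))]
      = (1/8)[(1) + (exp(I*pi/4)) + (I) + (-exp(-I*pi/4)) + (-1) + (exp(-3*I*pi/4)) + (-I) + (-exp(3*I*pi/4))] = 0/8 = 0
  <chi_7*chi_3, chi_2> = (1/8)[1*(1)*conj(1) + 1*(I)*conj(I) + 1*(-1)*conj(-1) + 1*(-I)*conj(-I) + 1*(1)*conj(1) + 1*(I)*conj(I) + 1*(-1)*conj(-1) + 1*(-I)*conj(-I)]
      = (1/8)[(1) + (1) + (1) + (1) + (1) + (1) + (1) + (1)] = 8/8 = 1
  <chi_7*chi_3, chi_3> = (1/8)[1*(1)*conj(1) + 1*(I)*conj(exp(3*I*pi/4)) + 1*(-1)*conj(-I) + 1*(-I)*conj(exp(I*pi/4)) + 1*(1)*conj(-1) + 1*(I)*conj(exp(-I*pi/4)) + 1*(-1)*conj(I) + 1*(-I)*conj(exp(-3*I*pi/4))]
      = (1/8)[(1) + (exp(-I*pi/4)) + (-I) + (-exp(I*pi/4)) + (-1) + (exp(3*I*pi/4)) + (I) + (-exp(-3*I*pi/4))] = 0/8 = 0
  <chi_7*chi_3, chi_4> = (1/8)[1*(1)*conj(1) + 1*(I)*conj(-1) + 1*(-1)*conj(1) + 1*(-I)*conj(-1) + 1*(1)*conj(1) + 1*(I)*conj(-1) + 1*(-1)*conj(1) + 1*(-I)*conj(-1)]
      = (1/8)[(1) + (-I) + (-1) + (I) + (1) + (-I) + (-1) + (I)] = 0/8 = 0
  <chi_7*chi_3, chi_5> = (1/8)[1*(1)*conj(1) + 1*(I)*conj(exp(-3*I*pi/4)) + 1*(-1)*conj(I) + 1*(-I)*conj(exp(-I*pi/4)) + 1*(1)*conj(-1) + 1*(I)*conj(exp(I*pi/4)) + 1*(-1)*conj(-I) + 1*(-I)*conj(exp(3*I*pi/4))]
      = (1/8)[(1) + (exp(-3*I*pi/4)) + (I) + (-exp(3*I*pi/4)) + (-1) + (exp(I*pi/4)) + (-I) + (-exp(-I*pi/4))] = 0/8 = 0
  <chi_7*chi_3, chi_6> = (1/8)[1*(1)*conj(1) + 1*(I)*conj(-I) + 1*(-1)*conj(-1) + 1*(-I)*conj(I) + 1*(1)*conj(1) + 1*(I)*conj(-I) + 1*(-1)*conj(-1) + 1*(-I)*conj(I)]
      = (1/8)[(1) + (-1) + (1) + (-1) + (1) + (-1) + (1) + (-1)] = 0/8 = 0
  <chi_7*chi_3, chi_7> = (1/8)[1*(1)*conj(1) + 1*(I)*conj(exp(-I*pi/4)) + 1*(-1)*conj(-I) + 1*(-I)*conj(exp(-3*I*pi/4)) + 1*(1)*conj(-1) + 1*(I)*conj(exp(3*I*pi/4)) + 1*(-1)*conj(I) + 1*(-I)*conj(exp(I*pi/4))]
      = (1/8)[(1) + (exp(3*I*pi/4)) + (-I) + (-exp(-3*I*pi/4)) + (-1) + (exp(-I*pi/4)) + (I) + (-exp(I*pi/4))] = 0/8 = 0
(Exp terms are combined using exp(i*s)*conj(exp(i*t)) = exp(i*(s-t)), and sums of them are collapsed using the identity that for every m > 1 the m distinct m-th roots of unity sum to 0, e.g. 1 + exp(2*I*pi/3) + exp(-2*I*pi/3) = 0.)
Hence the multiplicities are chi_2: 1. Dimension check: dim(chi_7)*dim(chi_3) = 1*1 = 1 and sum (mult * dim) = 1*1 = 1.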